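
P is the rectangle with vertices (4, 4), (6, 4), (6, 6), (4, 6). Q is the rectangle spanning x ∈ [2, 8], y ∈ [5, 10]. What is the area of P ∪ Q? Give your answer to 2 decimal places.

By inclusion–exclusion:
Individual areas: |P| = 4, |Q| = 30.
|P∩Q|: x∈[4,6], y∈[5,6] → 2·1 = 2.
|P ∪ Q| = 34 − 2 = 32.00.

32.00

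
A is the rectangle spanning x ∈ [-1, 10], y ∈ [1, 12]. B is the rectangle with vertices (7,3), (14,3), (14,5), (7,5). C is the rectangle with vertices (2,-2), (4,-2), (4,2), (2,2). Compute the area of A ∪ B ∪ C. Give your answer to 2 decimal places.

By inclusion–exclusion:
Individual areas: |A| = 121, |B| = 14, |C| = 8.
|A∩B|: x∈[7,10], y∈[3,5] → 3·2 = 6.
|A∩C|: x∈[2,4], y∈[1,2] → 2·1 = 2.
|B∩C| = 0 (no overlap).
|A∩B∩C| = 0.
|A ∪ B ∪ C| = 143 − 8 + 0 = 135.00.

135.00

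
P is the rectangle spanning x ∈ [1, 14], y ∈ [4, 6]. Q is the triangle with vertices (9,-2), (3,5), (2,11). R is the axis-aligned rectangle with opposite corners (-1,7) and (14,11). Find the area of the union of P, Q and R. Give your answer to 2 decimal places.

93.41

By inclusion–exclusion:
Individual areas: |P| = 26, |Q| = 14.5, |R| = 60.
|P∩Q| = 4.1163.
|P∩R| = 0 (no overlap).
|Q∩R| = 2.9744.
|P∩Q∩R| = 0.
|P ∪ Q ∪ R| = 100.5 − 7.0907 + 0 = 93.41.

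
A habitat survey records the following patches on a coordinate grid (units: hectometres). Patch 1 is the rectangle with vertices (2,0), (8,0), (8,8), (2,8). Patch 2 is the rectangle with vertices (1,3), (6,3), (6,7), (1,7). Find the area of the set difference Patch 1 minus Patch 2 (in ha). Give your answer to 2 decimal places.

|Patch 1∩Patch 2|: x∈[2,6], y∈[3,7] → 4·4 = 16.
|Patch 1| = 48.
|Patch 1 ∖ Patch 2| = |Patch 1| − |Patch 1∩Patch 2| = 48 − 16 = 32.00.

32.00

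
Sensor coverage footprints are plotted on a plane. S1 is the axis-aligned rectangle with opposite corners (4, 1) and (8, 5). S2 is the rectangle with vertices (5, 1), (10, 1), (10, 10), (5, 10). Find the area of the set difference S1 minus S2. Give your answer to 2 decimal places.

4.00

|S1∩S2|: x∈[5,8], y∈[1,5] → 3·4 = 12.
|S1| = 16.
|S1 ∖ S2| = |S1| − |S1∩S2| = 16 − 12 = 4.00.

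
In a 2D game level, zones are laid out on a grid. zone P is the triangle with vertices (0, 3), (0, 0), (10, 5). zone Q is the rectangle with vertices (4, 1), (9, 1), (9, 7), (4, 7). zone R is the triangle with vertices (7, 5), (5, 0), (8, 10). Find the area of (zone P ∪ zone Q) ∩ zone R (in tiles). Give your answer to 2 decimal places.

2.00

The region (zone P ∪ zone Q) ∩ zone R is the polygon with vertices (7.4,7), (7,5), (5.4,1), (5.3,1), (7.1,7).
By the shoelace formula its area is 2.00.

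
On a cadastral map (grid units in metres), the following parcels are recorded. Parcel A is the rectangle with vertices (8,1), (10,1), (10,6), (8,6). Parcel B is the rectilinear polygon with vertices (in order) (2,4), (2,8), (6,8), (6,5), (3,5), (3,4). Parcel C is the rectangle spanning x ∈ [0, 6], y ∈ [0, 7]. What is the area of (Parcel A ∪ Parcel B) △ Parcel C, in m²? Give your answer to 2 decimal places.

47.00

|Parcel A ∪ Parcel B| = 23.
|(Parcel A ∪ Parcel B) ∩ Parcel C| = 9.
|(Parcel A ∪ Parcel B) △ Parcel C| = 23 + 42 − 18 = 47.00.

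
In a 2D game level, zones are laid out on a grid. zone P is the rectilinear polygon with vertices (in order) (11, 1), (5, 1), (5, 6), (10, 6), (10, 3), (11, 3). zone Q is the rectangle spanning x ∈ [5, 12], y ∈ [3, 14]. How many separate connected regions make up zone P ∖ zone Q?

zone P ∖ zone Q is a single connected region.

1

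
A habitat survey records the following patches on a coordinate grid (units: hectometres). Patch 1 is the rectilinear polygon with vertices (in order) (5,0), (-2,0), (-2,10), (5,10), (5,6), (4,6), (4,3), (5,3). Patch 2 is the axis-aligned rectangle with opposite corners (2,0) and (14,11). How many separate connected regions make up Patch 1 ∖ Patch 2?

Patch 1 ∖ Patch 2 is a single connected region.

1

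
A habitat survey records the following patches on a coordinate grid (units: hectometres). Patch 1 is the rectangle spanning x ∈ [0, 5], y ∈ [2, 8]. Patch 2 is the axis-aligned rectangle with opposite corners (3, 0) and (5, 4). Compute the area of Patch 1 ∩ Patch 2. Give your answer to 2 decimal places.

|Patch 1∩Patch 2|: x∈[3,5], y∈[2,4] → 2·2 = 4.

4.00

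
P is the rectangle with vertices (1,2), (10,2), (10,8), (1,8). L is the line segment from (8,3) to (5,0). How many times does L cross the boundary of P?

The segment meets the boundary at (7,2).

1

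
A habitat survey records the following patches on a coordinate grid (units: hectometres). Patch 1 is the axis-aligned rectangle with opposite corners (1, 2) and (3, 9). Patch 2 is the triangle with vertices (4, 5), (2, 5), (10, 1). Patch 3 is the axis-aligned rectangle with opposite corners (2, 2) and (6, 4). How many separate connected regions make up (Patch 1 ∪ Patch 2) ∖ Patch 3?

2

(Patch 1 ∪ Patch 2) ∖ Patch 3 splits into 2 disjoint pieces (area 13.5, area 1.3333).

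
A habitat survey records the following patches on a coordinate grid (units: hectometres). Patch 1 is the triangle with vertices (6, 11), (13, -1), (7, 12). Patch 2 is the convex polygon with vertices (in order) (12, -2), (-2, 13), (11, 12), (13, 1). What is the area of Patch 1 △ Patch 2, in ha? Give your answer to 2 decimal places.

|Patch 1| = 9.5, |Patch 2| = 99, |Patch 1∩Patch 2| = 9.4629.
|Patch 1 △ Patch 2| = |Patch 1| + |Patch 2| − 2·|Patch 1∩Patch 2| = 9.5 + 99 − 18.9257 = 89.57.

89.57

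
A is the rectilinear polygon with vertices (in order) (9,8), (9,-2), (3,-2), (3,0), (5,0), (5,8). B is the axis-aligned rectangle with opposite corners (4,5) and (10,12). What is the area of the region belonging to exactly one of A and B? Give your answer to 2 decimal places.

62.00

|A| = 44, |B| = 42, |A∩B| = 12.
|A △ B| = |A| + |B| − 2·|A∩B| = 44 + 42 − 24 = 62.00.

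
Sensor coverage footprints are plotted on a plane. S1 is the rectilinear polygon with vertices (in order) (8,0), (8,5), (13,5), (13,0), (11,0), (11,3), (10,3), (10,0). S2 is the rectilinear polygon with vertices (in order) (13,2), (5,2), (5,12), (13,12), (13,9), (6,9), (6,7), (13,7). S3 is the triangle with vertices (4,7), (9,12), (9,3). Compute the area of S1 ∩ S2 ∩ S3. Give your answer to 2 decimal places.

1.60

The intersection is the polygon with vertices (9,5), (9,3), (8,3.8), (8,5).
By the shoelace formula its area is 1.60.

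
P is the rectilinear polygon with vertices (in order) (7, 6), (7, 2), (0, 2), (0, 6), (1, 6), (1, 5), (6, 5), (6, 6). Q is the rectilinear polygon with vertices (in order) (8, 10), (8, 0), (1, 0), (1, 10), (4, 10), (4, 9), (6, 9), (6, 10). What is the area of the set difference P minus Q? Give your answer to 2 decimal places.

4.00

|P| = 23, |P∩Q| = 19.
|P ∖ Q| = |P| − |P∩Q| = 23 − 19 = 4.00.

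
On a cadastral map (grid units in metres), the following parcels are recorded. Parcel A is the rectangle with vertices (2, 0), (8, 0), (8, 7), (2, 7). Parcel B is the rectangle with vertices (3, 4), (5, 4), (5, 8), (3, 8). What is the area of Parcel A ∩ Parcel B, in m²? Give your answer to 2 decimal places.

|Parcel A∩Parcel B|: x∈[3,5], y∈[4,7] → 2·3 = 6.

6.00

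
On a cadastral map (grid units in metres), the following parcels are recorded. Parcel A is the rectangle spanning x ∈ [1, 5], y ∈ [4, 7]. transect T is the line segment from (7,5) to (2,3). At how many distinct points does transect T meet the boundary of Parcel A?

2

The segment meets the boundary at (4.5,4), (5,4.2).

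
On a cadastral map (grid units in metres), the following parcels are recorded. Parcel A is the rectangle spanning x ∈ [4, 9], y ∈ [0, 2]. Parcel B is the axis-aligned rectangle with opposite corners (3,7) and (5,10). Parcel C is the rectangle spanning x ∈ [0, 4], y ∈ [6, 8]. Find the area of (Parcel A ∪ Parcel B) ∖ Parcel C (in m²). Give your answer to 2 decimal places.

|Parcel A ∪ Parcel B| = 16.
|(Parcel A ∪ Parcel B) ∩ Parcel C| = 1.
|(Parcel A ∪ Parcel B) ∖ Parcel C| = 16 − 1 = 15.00.

15.00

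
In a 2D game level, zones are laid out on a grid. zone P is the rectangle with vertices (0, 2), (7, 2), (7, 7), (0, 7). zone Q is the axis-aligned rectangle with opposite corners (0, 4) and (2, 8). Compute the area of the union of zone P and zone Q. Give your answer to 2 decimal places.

By inclusion–exclusion:
Individual areas: |zone P| = 35, |zone Q| = 8.
|zone P∩zone Q|: x∈[0,2], y∈[4,7] → 2·3 = 6.
|zone P ∪ zone Q| = 43 − 6 = 37.00.

37.00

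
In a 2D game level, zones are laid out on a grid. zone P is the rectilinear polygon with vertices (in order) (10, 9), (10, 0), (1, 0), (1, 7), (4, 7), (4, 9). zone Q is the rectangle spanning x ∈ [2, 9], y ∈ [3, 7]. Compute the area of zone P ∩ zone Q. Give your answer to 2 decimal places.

28.00

The intersection is the polygon with vertices (4,7), (9,7), (9,3), (2,3), (2,7).
By the shoelace formula its area is 28.00.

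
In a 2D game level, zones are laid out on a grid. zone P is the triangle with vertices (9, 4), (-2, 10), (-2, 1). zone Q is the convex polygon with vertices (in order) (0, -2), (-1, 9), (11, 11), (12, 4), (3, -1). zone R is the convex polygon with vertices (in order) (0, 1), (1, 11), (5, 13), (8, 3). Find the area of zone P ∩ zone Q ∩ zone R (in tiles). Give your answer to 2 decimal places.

29.42

The intersection is the polygon with vertices (0.056,1.561), (0.75,8.5), (7.446,4.848), (7.798,3.672).
By the shoelace formula its area is 29.42.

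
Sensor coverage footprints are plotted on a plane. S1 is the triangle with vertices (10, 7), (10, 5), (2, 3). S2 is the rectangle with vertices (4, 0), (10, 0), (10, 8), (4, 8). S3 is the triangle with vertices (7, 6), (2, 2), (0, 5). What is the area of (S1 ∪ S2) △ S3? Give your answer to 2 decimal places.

|S1 ∪ S2| = 48.5.
|(S1 ∪ S2) ∩ S3| = 3.4481.
|(S1 ∪ S2) △ S3| = 48.5 + 11.5 − 6.8961 = 53.10.

53.10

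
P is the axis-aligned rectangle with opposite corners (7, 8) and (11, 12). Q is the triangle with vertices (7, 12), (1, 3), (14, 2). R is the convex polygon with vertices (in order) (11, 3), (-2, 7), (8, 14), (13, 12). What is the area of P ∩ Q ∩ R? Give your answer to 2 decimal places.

5.60

The intersection is the polygon with vertices (7,12), (9.8,8), (7,8).
By the shoelace formula its area is 5.60.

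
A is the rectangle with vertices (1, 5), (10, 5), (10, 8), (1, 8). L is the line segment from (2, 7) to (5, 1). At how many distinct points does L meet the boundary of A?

1

The segment meets the boundary at (3,5).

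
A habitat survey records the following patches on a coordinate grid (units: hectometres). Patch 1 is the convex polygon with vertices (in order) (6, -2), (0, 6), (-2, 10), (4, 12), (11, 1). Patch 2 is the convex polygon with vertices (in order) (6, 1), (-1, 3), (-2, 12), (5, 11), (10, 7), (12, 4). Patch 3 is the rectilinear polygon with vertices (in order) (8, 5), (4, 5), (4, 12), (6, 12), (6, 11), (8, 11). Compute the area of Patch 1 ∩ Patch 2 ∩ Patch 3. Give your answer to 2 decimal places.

The intersection is the polygon with vertices (4.6,11.057), (8,5.714), (8,5), (4,5), (4,11.143).
By the shoelace formula its area is 15.17.

15.17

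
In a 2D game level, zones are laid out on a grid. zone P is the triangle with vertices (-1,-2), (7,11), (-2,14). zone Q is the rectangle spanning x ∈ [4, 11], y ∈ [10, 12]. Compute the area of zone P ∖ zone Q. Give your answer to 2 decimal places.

66.31

|zone P| = 70.5, |zone P∩zone Q| = 4.1923.
|zone P ∖ zone Q| = |zone P| − |zone P∩zone Q| = 70.5 − 4.1923 = 66.31.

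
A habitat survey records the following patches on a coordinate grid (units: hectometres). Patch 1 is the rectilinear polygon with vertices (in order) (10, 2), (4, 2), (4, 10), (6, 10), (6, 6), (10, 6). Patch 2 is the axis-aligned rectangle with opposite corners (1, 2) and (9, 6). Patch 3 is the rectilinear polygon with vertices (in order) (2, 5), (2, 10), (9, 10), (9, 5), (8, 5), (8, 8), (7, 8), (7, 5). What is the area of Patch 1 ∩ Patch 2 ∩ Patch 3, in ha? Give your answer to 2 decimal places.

4.00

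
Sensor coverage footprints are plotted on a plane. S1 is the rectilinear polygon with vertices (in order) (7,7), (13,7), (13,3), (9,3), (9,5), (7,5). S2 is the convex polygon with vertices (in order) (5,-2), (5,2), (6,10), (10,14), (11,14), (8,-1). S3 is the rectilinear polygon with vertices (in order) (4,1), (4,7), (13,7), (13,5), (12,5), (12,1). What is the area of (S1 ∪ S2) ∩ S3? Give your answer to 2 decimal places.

|S1 ∪ S2| = 68.1.
|(S1 ∪ S2) ∩ S3| = 35.54.

35.54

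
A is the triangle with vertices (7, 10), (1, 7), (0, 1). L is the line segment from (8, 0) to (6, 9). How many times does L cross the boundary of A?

The segment meets the boundary at (6.049,8.778).

1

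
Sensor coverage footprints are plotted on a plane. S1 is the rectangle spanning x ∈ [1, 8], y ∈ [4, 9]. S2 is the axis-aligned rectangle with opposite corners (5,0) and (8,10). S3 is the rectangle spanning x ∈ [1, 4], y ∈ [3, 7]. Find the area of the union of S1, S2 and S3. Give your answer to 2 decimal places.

53.00

By inclusion–exclusion:
Individual areas: |S1| = 35, |S2| = 30, |S3| = 12.
|S1∩S2|: x∈[5,8], y∈[4,9] → 3·5 = 15.
|S1∩S3|: x∈[1,4], y∈[4,7] → 3·3 = 9.
|S2∩S3| = 0 (no overlap).
|S1∩S2∩S3| = 0.
|S1 ∪ S2 ∪ S3| = 77 − 24 + 0 = 53.00.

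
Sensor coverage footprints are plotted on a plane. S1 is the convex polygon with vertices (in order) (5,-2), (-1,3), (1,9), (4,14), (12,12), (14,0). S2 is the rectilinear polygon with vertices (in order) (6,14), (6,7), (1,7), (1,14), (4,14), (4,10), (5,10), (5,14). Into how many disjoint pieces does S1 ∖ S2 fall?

S1 ∖ S2 splits into 2 disjoint pieces (area 141.5, area 3.875).

2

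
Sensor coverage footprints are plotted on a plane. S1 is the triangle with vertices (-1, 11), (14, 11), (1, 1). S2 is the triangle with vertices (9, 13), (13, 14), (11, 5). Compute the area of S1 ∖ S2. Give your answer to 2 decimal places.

|S1| = 75, |S1∩S2| = 5.2436.
|S1 ∖ S2| = |S1| − |S1∩S2| = 75 − 5.2436 = 69.76.

69.76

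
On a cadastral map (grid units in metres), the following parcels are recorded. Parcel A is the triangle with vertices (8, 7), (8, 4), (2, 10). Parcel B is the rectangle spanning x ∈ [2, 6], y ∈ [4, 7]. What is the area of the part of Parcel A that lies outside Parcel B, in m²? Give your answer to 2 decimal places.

8.50

|Parcel A| = 9, |Parcel A∩Parcel B| = 0.5.
|Parcel A ∖ Parcel B| = |Parcel A| − |Parcel A∩Parcel B| = 9 − 0.5 = 8.50.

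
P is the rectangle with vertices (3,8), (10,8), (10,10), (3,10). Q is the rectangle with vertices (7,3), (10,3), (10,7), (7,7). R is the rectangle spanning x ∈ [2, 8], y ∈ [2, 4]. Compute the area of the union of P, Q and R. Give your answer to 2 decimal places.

37.00

By inclusion–exclusion:
Individual areas: |P| = 14, |Q| = 12, |R| = 12.
|P∩Q| = 0 (no overlap).
|P∩R| = 0 (no overlap).
|Q∩R|: x∈[7,8], y∈[3,4] → 1·1 = 1.
|P∩Q∩R| = 0.
|P ∪ Q ∪ R| = 38 − 1 + 0 = 37.00.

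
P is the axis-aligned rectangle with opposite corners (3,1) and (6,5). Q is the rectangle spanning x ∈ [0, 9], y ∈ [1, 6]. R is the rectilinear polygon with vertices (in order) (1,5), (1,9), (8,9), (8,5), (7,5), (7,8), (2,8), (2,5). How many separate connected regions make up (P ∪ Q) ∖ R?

1

(P ∪ Q) ∖ R is a single connected region.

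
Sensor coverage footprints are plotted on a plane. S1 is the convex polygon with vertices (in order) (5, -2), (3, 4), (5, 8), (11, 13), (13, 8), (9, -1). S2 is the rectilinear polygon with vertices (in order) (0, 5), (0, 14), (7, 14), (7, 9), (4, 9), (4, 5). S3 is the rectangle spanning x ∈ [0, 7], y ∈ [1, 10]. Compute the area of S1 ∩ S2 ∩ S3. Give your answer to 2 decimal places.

0.52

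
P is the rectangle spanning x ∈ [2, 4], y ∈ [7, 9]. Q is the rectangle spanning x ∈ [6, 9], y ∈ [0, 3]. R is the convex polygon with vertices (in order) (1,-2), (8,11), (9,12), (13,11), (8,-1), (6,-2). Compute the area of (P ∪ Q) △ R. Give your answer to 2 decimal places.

72.82

|P ∪ Q| = 13.
|(P ∪ Q) ∩ R| = 8.5917.
|(P ∪ Q) △ R| = 13 + 77 − 17.1833 = 72.82.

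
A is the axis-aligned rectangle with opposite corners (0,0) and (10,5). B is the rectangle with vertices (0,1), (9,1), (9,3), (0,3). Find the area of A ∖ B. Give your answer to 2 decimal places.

32.00

|A∩B|: x∈[0,9], y∈[1,3] → 9·2 = 18.
|A| = 50.
|A ∖ B| = |A| − |A∩B| = 50 − 18 = 32.00.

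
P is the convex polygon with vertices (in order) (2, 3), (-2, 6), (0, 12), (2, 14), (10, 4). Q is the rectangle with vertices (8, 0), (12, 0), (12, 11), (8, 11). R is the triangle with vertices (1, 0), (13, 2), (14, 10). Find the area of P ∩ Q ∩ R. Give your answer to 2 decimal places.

The intersection is the polygon with vertices (8,3.75), (8,5.385), (8.552,5.809), (10,4).
By the shoelace formula its area is 2.44.

2.44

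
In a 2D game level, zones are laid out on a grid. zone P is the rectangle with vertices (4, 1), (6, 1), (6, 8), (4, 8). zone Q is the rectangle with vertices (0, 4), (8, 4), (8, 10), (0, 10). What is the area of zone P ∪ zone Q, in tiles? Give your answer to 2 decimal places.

54.00

By inclusion–exclusion:
Individual areas: |zone P| = 14, |zone Q| = 48.
|zone P∩zone Q|: x∈[4,6], y∈[4,8] → 2·4 = 8.
|zone P ∪ zone Q| = 62 − 8 = 54.00.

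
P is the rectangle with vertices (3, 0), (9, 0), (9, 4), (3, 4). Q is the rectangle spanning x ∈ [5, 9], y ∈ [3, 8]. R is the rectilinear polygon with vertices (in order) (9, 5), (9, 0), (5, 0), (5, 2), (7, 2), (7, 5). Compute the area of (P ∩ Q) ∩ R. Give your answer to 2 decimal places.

2.00

The region (P ∩ Q) ∩ R is the polygon with vertices (7,3), (7,4), (9,4), (9,3).
By the shoelace formula its area is 2.00.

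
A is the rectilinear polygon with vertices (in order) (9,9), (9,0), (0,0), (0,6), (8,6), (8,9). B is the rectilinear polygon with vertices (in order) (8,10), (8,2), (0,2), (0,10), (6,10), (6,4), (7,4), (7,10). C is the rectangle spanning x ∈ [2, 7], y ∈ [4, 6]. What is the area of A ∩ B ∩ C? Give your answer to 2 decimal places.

8.00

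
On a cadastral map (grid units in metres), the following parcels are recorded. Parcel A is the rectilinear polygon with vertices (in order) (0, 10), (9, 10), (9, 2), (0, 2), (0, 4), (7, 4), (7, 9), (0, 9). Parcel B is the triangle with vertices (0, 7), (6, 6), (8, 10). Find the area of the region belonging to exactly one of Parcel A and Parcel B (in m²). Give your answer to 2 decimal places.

|Parcel A| = 37, |Parcel B| = 13, |Parcel A∩Parcel B| = 1.3333.
|Parcel A △ Parcel B| = |Parcel A| + |Parcel B| − 2·|Parcel A∩Parcel B| = 37 + 13 − 2.6667 = 47.33.

47.33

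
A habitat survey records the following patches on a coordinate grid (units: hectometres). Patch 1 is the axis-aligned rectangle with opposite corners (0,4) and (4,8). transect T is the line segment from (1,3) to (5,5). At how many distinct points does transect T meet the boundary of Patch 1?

The segment meets the boundary at (4,4.5), (3,4).

2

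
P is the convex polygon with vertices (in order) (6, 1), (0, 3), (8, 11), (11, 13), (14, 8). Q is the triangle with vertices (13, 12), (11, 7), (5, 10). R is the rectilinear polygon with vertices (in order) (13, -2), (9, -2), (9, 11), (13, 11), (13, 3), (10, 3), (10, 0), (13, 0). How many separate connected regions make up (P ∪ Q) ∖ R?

(P ∪ Q) ∖ R splits into 2 disjoint pieces (area 54.2828, area 1.2708).

2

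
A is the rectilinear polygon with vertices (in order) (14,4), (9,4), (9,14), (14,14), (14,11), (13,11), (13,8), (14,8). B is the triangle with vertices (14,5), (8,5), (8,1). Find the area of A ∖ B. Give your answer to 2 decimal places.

42.75

|A| = 47, |A∩B| = 4.25.
|A ∖ B| = |A| − |A∩B| = 47 − 4.25 = 42.75.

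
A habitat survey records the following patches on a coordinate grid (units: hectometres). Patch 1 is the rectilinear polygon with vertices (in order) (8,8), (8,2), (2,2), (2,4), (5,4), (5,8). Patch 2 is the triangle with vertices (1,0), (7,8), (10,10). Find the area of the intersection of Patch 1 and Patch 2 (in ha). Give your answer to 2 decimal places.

3.90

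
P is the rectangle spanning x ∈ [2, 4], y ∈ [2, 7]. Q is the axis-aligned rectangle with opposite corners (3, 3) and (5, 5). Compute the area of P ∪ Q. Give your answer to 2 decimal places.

12.00

By inclusion–exclusion:
Individual areas: |P| = 10, |Q| = 4.
|P∩Q|: x∈[3,4], y∈[3,5] → 1·2 = 2.
|P ∪ Q| = 14 − 2 = 12.00.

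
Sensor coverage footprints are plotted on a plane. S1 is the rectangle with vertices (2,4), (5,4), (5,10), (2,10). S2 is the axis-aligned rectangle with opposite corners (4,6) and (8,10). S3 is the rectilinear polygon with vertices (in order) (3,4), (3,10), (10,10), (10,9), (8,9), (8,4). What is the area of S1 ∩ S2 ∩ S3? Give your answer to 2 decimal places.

The intersection is the polygon with vertices (4,6), (4,10), (5,10), (5,6).
By the shoelace formula its area is 4.00.

4.00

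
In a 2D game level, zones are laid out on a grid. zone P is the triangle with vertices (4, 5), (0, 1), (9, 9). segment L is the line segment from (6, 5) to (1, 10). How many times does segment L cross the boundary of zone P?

The segment meets the boundary at (5.111,5.889), (5.294,5.706).

2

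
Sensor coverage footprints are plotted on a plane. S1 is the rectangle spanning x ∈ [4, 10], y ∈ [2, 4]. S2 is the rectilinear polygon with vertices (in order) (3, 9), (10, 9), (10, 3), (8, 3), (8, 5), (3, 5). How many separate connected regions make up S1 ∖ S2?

S1 ∖ S2 is a single connected region.

1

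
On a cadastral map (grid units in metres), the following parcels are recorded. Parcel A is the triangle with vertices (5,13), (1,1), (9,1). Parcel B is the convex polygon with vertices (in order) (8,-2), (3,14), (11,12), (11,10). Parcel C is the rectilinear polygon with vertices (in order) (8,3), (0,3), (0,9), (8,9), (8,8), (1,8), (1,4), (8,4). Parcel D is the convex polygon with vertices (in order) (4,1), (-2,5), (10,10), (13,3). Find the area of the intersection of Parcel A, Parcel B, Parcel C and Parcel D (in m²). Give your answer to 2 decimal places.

2.11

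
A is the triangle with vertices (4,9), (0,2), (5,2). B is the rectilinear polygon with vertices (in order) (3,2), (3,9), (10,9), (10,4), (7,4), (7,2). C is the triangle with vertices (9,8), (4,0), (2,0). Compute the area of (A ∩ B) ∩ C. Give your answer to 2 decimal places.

The region (A ∩ B) ∩ C is the polygon with vertices (5,2), (3.75,2), (4.825,3.228).
By the shoelace formula its area is 0.77.

0.77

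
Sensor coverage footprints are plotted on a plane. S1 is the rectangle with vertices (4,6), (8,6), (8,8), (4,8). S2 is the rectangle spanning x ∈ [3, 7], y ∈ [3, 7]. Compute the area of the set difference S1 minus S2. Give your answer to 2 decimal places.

5.00

|S1∩S2|: x∈[4,7], y∈[6,7] → 3·1 = 3.
|S1| = 8.
|S1 ∖ S2| = |S1| − |S1∩S2| = 8 − 3 = 5.00.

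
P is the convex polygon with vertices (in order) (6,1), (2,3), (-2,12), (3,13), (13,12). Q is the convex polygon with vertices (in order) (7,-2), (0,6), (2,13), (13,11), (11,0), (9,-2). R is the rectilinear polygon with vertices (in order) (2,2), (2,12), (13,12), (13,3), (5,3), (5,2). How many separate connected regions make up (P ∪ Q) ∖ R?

(P ∪ Q) ∖ R splits into 2 disjoint pieces (area 26.3789, area 27.8182).

2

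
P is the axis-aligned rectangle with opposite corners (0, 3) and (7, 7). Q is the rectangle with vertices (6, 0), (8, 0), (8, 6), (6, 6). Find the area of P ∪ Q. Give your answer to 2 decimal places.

By inclusion–exclusion:
Individual areas: |P| = 28, |Q| = 12.
|P∩Q|: x∈[6,7], y∈[3,6] → 1·3 = 3.
|P ∪ Q| = 40 − 3 = 37.00.

37.00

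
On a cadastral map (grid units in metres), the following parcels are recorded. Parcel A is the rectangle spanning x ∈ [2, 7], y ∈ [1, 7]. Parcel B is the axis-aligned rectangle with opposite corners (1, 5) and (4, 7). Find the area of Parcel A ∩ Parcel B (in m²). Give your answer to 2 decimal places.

|Parcel A∩Parcel B|: x∈[2,4], y∈[5,7] → 2·2 = 4.

4.00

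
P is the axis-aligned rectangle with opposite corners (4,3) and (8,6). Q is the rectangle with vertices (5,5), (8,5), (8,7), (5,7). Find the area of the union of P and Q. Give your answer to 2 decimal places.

15.00

By inclusion–exclusion:
Individual areas: |P| = 12, |Q| = 6.
|P∩Q|: x∈[5,8], y∈[5,6] → 3·1 = 3.
|P ∪ Q| = 18 − 3 = 15.00.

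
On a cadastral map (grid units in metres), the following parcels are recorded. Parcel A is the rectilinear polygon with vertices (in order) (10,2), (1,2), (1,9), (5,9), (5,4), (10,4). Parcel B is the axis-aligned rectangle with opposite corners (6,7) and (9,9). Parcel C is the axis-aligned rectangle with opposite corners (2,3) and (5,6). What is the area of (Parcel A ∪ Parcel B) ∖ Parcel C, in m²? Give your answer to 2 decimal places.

|Parcel A ∪ Parcel B| = 44.
|(Parcel A ∪ Parcel B) ∩ Parcel C| = 9.
|(Parcel A ∪ Parcel B) ∖ Parcel C| = 44 − 9 = 35.00.

35.00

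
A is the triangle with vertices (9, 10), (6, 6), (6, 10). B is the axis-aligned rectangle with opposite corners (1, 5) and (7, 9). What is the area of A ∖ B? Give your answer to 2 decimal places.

|A| = 6, |A∩B| = 2.3333.
|A ∖ B| = |A| − |A∩B| = 6 − 2.3333 = 3.67.

3.67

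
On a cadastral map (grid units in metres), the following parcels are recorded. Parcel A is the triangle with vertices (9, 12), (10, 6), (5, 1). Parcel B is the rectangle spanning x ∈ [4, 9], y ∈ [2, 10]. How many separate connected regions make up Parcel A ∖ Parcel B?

2

Parcel A ∖ Parcel B splits into 2 disjoint pieces (area 4.2273, area 0.3182).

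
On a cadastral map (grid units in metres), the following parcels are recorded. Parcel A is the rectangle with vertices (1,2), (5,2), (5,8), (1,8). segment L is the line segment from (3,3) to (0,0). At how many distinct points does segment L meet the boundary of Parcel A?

The segment meets the boundary at (2,2).

1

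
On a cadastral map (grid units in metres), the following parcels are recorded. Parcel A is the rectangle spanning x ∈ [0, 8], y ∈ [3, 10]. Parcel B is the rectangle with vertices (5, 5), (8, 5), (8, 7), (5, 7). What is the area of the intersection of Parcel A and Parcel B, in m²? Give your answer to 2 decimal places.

6.00

|Parcel A∩Parcel B|: x∈[5,8], y∈[5,7] → 3·2 = 6.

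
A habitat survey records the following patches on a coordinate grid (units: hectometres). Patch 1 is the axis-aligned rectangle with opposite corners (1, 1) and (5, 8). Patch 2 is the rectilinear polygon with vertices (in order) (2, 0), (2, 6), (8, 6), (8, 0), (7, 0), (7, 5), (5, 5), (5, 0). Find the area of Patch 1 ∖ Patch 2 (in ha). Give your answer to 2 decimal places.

|Patch 1| = 28, |Patch 1∩Patch 2| = 15.
|Patch 1 ∖ Patch 2| = |Patch 1| − |Patch 1∩Patch 2| = 28 − 15 = 13.00.

13.00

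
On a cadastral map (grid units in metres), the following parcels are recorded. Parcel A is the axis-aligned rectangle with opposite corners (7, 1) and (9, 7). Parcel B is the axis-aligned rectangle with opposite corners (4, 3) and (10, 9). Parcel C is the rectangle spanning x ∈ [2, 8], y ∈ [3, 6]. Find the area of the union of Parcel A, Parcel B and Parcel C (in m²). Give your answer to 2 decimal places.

By inclusion–exclusion:
Individual areas: |Parcel A| = 12, |Parcel B| = 36, |Parcel C| = 18.
|Parcel A∩Parcel B|: x∈[7,9], y∈[3,7] → 2·4 = 8.
|Parcel A∩Parcel C|: x∈[7,8], y∈[3,6] → 1·3 = 3.
|Parcel B∩Parcel C|: x∈[4,8], y∈[3,6] → 4·3 = 12.
|Parcel A∩Parcel B∩Parcel C| = 3.
|Parcel A ∪ Parcel B ∪ Parcel C| = 66 − 23 + 3 = 46.00.

46.00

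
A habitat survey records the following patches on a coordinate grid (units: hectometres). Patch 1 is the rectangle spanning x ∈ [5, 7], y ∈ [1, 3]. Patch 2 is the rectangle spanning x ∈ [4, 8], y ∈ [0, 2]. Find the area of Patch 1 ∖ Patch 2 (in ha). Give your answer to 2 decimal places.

2.00

|Patch 1∩Patch 2|: x∈[5,7], y∈[1,2] → 2·1 = 2.
|Patch 1| = 4.
|Patch 1 ∖ Patch 2| = |Patch 1| − |Patch 1∩Patch 2| = 4 − 2 = 2.00.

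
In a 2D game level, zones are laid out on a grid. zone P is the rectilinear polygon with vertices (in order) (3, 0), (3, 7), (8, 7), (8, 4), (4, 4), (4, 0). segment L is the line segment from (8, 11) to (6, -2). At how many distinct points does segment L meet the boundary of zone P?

The segment meets the boundary at (6.923,4), (7.385,7).

2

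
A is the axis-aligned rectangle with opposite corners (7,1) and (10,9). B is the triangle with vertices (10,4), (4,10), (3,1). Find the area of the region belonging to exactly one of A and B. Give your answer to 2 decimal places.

41.14

|A| = 24, |B| = 30, |A∩B| = 6.4286.
|A △ B| = |A| + |B| − 2·|A∩B| = 24 + 30 − 12.8571 = 41.14.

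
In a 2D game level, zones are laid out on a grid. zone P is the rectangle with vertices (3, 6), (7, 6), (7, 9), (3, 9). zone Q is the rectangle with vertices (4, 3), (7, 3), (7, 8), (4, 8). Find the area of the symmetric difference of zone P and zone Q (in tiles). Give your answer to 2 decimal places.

15.00

|zone P∩zone Q|: x∈[4,7], y∈[6,8] → 3·2 = 6.
|zone P △ zone Q| = |zone P| + |zone Q| − 2·|zone P∩zone Q| = 12 + 15 − 12 = 15.00.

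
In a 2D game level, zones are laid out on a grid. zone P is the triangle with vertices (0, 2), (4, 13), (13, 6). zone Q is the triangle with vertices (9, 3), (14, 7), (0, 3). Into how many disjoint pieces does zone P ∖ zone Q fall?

3

zone P ∖ zone Q splits into 3 disjoint pieces (area 1.4432, area 52.7999, area 0.0279).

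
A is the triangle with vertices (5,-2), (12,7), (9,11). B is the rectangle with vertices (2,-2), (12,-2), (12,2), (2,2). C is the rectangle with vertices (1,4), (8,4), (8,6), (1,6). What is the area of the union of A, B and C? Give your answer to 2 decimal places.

By inclusion–exclusion:
Individual areas: |A| = 27.5, |B| = 40, |C| = 14.
|A∩B| = 3.7607.
|A∩C| = 1.6923.
|B∩C| = 0 (no overlap).
|A∩B∩C| = 0.
|A ∪ B ∪ C| = 81.5 − 5.453 + 0 = 76.05.

76.05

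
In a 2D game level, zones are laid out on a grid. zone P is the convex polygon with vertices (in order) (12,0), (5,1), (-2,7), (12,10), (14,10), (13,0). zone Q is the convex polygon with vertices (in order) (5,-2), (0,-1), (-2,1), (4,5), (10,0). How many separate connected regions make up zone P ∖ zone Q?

zone P ∖ zone Q is a single connected region.

1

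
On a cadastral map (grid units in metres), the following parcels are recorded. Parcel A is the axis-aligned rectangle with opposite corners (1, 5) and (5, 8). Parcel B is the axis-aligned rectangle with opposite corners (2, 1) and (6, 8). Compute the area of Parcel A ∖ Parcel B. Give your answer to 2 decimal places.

|Parcel A∩Parcel B|: x∈[2,5], y∈[5,8] → 3·3 = 9.
|Parcel A| = 12.
|Parcel A ∖ Parcel B| = |Parcel A| − |Parcel A∩Parcel B| = 12 − 9 = 3.00.

3.00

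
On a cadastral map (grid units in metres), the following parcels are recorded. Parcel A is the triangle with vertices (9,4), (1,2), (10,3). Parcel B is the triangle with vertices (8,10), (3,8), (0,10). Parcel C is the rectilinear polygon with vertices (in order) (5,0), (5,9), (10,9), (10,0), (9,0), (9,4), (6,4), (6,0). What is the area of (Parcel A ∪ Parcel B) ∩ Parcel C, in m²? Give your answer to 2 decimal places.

1.23

|Parcel A ∪ Parcel B| = 13.
|(Parcel A ∪ Parcel B) ∩ Parcel C| = 1.23.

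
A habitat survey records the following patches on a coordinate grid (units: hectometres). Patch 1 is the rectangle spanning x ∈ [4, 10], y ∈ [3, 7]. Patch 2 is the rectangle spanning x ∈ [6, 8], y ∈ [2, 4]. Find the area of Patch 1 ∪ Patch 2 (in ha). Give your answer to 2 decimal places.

26.00

By inclusion–exclusion:
Individual areas: |Patch 1| = 24, |Patch 2| = 4.
|Patch 1∩Patch 2|: x∈[6,8], y∈[3,4] → 2·1 = 2.
|Patch 1 ∪ Patch 2| = 28 − 2 = 26.00.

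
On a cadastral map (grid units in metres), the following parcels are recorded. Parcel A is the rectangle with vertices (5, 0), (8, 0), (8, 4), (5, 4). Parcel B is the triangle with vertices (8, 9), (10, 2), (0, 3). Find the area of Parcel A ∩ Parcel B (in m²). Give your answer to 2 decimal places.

The intersection is the polygon with vertices (5,4), (8,4), (8,2.2), (5,2.5).
By the shoelace formula its area is 4.95.

4.95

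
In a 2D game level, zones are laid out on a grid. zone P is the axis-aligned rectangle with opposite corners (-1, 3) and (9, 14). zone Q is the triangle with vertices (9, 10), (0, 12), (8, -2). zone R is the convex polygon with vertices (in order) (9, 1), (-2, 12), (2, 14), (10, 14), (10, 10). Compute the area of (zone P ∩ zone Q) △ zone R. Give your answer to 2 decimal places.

|zone P ∩ zone Q| = 46.8155.
|(zone P ∩ zone Q) ∩ zone R| = 42.7917.
|(zone P ∩ zone Q) △ zone R| = 46.8155 + 87 − 85.5833 = 48.23.

48.23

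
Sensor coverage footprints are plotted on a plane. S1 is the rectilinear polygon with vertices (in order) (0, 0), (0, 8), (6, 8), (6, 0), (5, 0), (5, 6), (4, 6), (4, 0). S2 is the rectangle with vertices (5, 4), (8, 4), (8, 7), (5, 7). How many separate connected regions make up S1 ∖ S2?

S1 ∖ S2 splits into 2 disjoint pieces (area 35, area 4).

2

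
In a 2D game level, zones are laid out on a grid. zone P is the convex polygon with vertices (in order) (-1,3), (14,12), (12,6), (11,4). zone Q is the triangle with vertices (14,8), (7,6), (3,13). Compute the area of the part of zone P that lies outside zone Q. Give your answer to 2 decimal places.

34.73

|zone P| = 47.5, |zone P∩zone Q| = 12.7716.
|zone P ∖ zone Q| = |zone P| − |zone P∩zone Q| = 47.5 − 12.7716 = 34.73.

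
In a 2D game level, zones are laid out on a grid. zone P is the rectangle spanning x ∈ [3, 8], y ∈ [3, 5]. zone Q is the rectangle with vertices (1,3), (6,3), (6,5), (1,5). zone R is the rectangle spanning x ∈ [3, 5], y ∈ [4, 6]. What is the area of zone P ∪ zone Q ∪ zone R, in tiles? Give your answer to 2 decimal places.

16.00

By inclusion–exclusion:
Individual areas: |zone P| = 10, |zone Q| = 10, |zone R| = 4.
|zone P∩zone Q|: x∈[3,6], y∈[3,5] → 3·2 = 6.
|zone P∩zone R|: x∈[3,5], y∈[4,5] → 2·1 = 2.
|zone Q∩zone R|: x∈[3,5], y∈[4,5] → 2·1 = 2.
|zone P∩zone Q∩zone R| = 2.
|zone P ∪ zone Q ∪ zone R| = 24 − 10 + 2 = 16.00.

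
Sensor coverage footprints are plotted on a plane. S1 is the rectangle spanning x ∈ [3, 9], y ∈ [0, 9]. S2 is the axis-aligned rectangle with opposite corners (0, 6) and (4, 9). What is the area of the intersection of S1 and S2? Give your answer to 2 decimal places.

|S1∩S2|: x∈[3,4], y∈[6,9] → 1·3 = 3.

3.00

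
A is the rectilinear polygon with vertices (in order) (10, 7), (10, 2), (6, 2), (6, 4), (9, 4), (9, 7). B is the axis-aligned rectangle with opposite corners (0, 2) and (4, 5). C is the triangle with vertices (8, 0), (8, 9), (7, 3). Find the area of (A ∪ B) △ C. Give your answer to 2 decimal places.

|A ∪ B| = 23.
|(A ∪ B) ∩ C| = 1.75.
|(A ∪ B) △ C| = 23 + 4.5 − 3.5 = 24.00.

24.00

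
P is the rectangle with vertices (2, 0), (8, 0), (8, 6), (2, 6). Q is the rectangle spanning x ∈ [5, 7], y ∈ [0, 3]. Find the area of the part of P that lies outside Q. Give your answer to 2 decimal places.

30.00

|P∩Q|: x∈[5,7], y∈[0,3] → 2·3 = 6.
|P| = 36.
|P ∖ Q| = |P| − |P∩Q| = 36 − 6 = 30.00.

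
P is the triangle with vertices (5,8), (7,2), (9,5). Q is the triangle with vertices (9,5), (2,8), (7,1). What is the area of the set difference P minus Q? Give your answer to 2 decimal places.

|P| = 9, |P∩Q| = 6.75.
|P ∖ Q| = |P| − |P∩Q| = 9 − 6.75 = 2.25.

2.25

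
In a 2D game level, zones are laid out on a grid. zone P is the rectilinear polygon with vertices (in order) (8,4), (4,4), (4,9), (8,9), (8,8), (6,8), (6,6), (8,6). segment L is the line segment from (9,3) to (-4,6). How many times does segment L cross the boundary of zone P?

The segment meets the boundary at (4,4.154), (4.667,4).

2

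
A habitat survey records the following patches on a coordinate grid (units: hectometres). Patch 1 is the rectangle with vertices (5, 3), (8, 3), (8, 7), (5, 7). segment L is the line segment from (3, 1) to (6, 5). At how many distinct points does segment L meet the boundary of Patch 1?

1

The segment meets the boundary at (5,3.667).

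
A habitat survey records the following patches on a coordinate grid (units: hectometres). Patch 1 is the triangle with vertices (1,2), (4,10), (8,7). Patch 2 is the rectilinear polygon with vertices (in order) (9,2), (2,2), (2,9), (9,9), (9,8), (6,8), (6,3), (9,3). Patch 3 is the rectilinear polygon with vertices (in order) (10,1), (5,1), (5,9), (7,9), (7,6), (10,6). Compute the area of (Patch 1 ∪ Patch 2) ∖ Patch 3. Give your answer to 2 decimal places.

|Patch 1 ∪ Patch 2| = 38.5923.
|(Patch 1 ∪ Patch 2) ∩ Patch 3| = 13.0298.
|(Patch 1 ∪ Patch 2) ∖ Patch 3| = 38.5923 − 13.0298 = 25.56.

25.56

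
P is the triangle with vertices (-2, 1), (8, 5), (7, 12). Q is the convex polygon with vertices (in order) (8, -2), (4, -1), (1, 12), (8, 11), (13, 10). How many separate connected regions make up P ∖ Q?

2

P ∖ Q splits into 2 disjoint pieces (area 9.0051, area 0.3227).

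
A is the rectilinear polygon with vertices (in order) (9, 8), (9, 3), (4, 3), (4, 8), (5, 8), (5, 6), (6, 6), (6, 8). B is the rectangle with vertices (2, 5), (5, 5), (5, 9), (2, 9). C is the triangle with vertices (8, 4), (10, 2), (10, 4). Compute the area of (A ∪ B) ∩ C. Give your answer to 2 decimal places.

The region (A ∪ B) ∩ C is the polygon with vertices (9,3), (8,4), (9,4).
By the shoelace formula its area is 0.50.

0.50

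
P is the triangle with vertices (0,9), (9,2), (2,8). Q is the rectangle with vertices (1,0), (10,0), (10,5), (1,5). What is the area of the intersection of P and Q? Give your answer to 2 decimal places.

0.54

The intersection is the polygon with vertices (9,2), (5.143,5), (5.5,5).
By the shoelace formula its area is 0.54.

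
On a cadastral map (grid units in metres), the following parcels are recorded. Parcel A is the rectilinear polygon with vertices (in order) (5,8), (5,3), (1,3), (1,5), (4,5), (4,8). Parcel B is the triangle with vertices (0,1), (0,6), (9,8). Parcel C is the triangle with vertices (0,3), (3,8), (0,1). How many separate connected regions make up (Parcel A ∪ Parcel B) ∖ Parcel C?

2

(Parcel A ∪ Parcel B) ∖ Parcel C splits into 2 disjoint pieces (area 19.8726, area 3.1154).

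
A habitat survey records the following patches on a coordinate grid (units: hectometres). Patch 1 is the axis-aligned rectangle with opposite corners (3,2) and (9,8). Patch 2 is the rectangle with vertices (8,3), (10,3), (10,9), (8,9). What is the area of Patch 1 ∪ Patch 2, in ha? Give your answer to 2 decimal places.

By inclusion–exclusion:
Individual areas: |Patch 1| = 36, |Patch 2| = 12.
|Patch 1∩Patch 2|: x∈[8,9], y∈[3,8] → 1·5 = 5.
|Patch 1 ∪ Patch 2| = 48 − 5 = 43.00.

43.00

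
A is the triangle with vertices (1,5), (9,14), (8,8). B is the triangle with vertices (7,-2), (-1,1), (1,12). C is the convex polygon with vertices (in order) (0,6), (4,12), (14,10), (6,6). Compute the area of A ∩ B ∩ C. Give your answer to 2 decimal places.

The intersection is the polygon with vertices (3.534,6.086), (3.333,6), (1.889,6), (3.024,7.277).
By the shoelace formula its area is 1.06.

1.06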